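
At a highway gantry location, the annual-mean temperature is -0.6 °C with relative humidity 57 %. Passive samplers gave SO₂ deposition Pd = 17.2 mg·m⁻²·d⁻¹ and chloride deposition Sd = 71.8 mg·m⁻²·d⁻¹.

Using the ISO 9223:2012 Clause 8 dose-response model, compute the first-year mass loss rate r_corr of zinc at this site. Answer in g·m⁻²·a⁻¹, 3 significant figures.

r_corr = 5.10 g·m⁻²·a⁻¹

zinc: f(T) = +0.038·(T−10) [T≤10 °C] = -0.4028
  sulphur-dioxide contribution → 0.415 μm/a
  chloride contribution → 0.2999 μm/a
  ⇒ r_corr(zinc) = 0.7148 μm/a
Convert to mass loss: 0.7148 μm/a × 7.14 g/cm³ = 5.104 g·m⁻²·a⁻¹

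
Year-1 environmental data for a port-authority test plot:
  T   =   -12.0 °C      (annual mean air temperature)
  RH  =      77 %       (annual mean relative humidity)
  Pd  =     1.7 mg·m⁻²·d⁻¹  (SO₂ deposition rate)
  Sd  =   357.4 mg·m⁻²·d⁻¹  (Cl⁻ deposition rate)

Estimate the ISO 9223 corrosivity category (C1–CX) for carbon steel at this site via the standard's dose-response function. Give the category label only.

C3

carbon steel: f(T) = +0.150·(T−10) [T≤10 °C] = -3.3000
  SO₂ term: 1.77·1.7^0.52·exp(0.02·77-3.3000) = 0.4013
  Sd branch = 0.102·Sd^0.62·e^(0.033·RH+0.04·T) = 30.66 μm/a
  sum: 0.4013 + 30.66 → r_corr = 31.07 μm/a
ISO 9223 Table 2 (carbon steel): 25 < 31.1 ≤ 50 μm/a ⇒ C3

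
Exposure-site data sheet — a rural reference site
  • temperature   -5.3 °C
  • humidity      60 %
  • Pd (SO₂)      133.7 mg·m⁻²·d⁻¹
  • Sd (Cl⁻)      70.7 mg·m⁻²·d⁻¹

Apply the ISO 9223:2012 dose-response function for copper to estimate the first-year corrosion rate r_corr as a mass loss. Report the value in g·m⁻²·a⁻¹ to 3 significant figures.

copper: f(T) = +0.126·(T−10) [T≤10 °C] = -1.9278
  Pd branch = 0.0053·Pd^0.26·e^(0.059·RH+f) = 0.09489 μm/a
  Sd branch = 0.01025·Sd^0.27·e^(0.036·RH+0.049·T) = 0.2164 μm/a
  r_corr = 0.09489 + 0.2164 = 0.3113 μm/a
Convert to mass loss: 0.3113 μm/a × 8.96 g/cm³ = 2.79 g·m⁻²·a⁻¹

r_corr = 2.79 g·m⁻²·a⁻¹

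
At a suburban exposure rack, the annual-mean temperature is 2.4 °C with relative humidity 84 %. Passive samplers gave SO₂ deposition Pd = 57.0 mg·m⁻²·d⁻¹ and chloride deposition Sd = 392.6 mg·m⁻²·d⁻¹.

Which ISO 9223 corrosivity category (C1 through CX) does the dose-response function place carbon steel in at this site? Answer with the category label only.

carbon steel: f(T) = +0.150·(T−10) [T≤10 °C] = -1.1400
  Pd branch = 1.77·Pd^0.52·e^(0.02·RH+f) = 24.86 μm/a
  Cl⁻ term: 0.102·392.6^0.62·exp(0.033·84+0.04·2.4) = 72.85
  sum: 24.86 + 72.85 → r_corr = 97.71 μm/a
ISO 9223 Table 2 (carbon steel): 80 < 97.7 ≤ 200 μm/a ⇒ C5

C5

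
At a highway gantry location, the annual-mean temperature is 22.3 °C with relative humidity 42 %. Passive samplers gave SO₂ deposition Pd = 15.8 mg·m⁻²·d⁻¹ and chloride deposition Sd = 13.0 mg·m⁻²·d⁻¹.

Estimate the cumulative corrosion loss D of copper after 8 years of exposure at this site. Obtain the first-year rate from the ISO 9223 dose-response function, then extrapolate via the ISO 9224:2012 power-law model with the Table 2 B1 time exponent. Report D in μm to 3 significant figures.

D(8) = 1.30 μm

copper: f(T) = -0.080·(T−10) [T>10 °C] = -0.9840
  SO₂ term: 0.0053·15.8^0.26·exp(0.059·42-0.9840) = 0.04839
  Cl⁻ term: 0.01025·13.0^0.27·exp(0.036·42+0.049·22.3) = 0.2771
  sum: 0.04839 + 0.2771 → r_corr = 0.3255 μm/a
Power-law: D(8) = r_corr · 8^0.667
  D(8) = 0.3255 × 8^0.667 = 0.3255 × 4.003 = 1.303 μm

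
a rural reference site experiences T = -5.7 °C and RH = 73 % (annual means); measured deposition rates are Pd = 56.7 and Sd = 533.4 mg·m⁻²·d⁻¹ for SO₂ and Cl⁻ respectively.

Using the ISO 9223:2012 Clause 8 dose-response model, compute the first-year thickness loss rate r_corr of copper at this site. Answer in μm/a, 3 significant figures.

copper: T≤10 °C ⇒ hinge +0.126·(-5.7−10) = -1.9782
  Pd branch = 0.0053·Pd^0.26·e^(0.059·RH+f) = 0.1555 μm/a
  Sd branch = 0.01025·Sd^0.27·e^(0.036·RH+0.049·T) = 0.5849 μm/a
  r_corr = 0.1555 + 0.5849 = 0.7403 μm/a

r_corr = 0.740 μm/a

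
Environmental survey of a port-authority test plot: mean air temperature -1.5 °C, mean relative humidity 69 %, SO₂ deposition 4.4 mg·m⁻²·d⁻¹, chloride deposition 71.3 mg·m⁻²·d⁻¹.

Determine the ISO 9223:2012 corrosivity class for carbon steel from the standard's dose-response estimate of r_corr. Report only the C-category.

C2

carbon steel: f(T) = +0.150·(T−10) [T≤10 °C] = -1.7250
  SO₂ term: 1.77·4.4^0.52·exp(0.02·69-1.7250) = 2.709
  Sd branch = 0.102·Sd^0.62·e^(0.033·RH+0.04·T) = 13.19 μm/a
  r_corr = 2.709 + 13.19 = 15.9 μm/a
ISO 9223 Table 2 (carbon steel): 1.3 < 15.9 ≤ 25 μm/a ⇒ C2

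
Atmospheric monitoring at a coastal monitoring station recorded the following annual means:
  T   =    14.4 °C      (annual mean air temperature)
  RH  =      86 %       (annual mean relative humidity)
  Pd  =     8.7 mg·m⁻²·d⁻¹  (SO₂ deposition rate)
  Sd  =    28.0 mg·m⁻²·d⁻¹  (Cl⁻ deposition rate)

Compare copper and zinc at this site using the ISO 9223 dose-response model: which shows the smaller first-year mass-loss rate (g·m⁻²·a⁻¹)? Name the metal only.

zinc

copper: f(T) = -0.080·(T−10) [T>10 °C] = -0.3520
  Pd branch = 0.0053·Pd^0.26·e^(0.059·RH+f) = 1.045 μm/a
  Sd branch = 0.01025·Sd^0.27·e^(0.036·RH+0.049·T) = 1.128 μm/a
  r_corr = 1.045 + 1.128 = 2.174 μm/a
  mass loss = 2.174 μm/a × 8.96 g/cm³ = 19.48 g·m⁻²·a⁻¹
zinc: T>10 °C ⇒ hinge -0.071·(14.4−10) = -0.3124
  SO₂ term: 0.0129·8.7^0.44·exp(0.046·86-0.3124) = 1.278
  Sd branch = 0.0175·Sd^0.57·e^(0.008·RH+0.085·T) = 0.7912 μm/a
  sum: 1.278 + 0.7912 → r_corr = 2.069 μm/a
  mass loss = 2.069 μm/a × 7.14 g/cm³ = 14.77 g·m⁻²·a⁻¹
Ordering by g·m⁻²·a⁻¹: copper (19.5) > zinc (14.8)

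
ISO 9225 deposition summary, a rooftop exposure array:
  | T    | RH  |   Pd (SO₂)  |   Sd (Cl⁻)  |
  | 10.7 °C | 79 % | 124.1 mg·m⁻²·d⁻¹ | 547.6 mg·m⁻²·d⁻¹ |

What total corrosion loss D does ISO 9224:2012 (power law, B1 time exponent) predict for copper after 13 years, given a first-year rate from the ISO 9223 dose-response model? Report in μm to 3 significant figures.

D(13) = 19.3 μm

copper: temperature factor f = -0.080·(0.7) = -0.0560
  Pd branch = 0.0053·Pd^0.26·e^(0.059·RH+f) = 1.856 μm/a
  Sd branch = 0.01025·Sd^0.27·e^(0.036·RH+0.049·T) = 1.633 μm/a
  sum: 1.856 + 1.633 → r_corr = 3.489 μm/a
Power-law: D(13) = r_corr · 13^0.667
  D(13) = 3.489 × 13^0.667 = 3.489 × 5.534 = 19.31 μm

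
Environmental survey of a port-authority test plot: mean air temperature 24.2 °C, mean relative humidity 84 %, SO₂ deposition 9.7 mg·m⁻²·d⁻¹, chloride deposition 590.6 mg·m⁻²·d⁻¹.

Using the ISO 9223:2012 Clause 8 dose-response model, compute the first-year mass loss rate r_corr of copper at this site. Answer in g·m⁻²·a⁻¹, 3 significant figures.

copper: f(T) = -0.080·(T−10) [T>10 °C] = -1.1360
  Pd branch = 0.0053·Pd^0.26·e^(0.059·RH+f) = 0.4364 μm/a
  Sd branch = 0.01025·Sd^0.27·e^(0.036·RH+0.049·T) = 3.866 μm/a
  r_corr = 0.4364 + 3.866 = 4.302 μm/a
Convert to mass loss: 4.302 μm/a × 8.96 g/cm³ = 38.55 g·m⁻²·a⁻¹

r_corr = 38.5 g·m⁻²·a⁻¹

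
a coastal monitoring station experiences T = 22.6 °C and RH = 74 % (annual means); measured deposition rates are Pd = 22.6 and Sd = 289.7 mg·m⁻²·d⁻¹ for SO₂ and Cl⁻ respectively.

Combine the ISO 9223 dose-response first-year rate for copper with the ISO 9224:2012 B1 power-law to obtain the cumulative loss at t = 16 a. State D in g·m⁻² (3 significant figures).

copper: temperature factor f = -0.080·(12.6) = -1.0080
  Pd branch = 0.0053·Pd^0.26·e^(0.059·RH+f) = 0.3425 μm/a
  Sd branch = 0.01025·Sd^0.27·e^(0.036·RH+0.049·T) = 2.058 μm/a
  sum: 0.3425 + 2.058 → r_corr = 2.4 μm/a
ISO 9224: D(t) = r_corr · t^b with b = 0.667 (copper, B1)
  D(16) = 2.4 × 16^0.667 = 2.4 × 6.355 = 15.25 μm
  Mass loss = 15.25 μm × 8.96 g/cm³ = 136.7 g·m⁻²

D(16) = 137 g·m⁻²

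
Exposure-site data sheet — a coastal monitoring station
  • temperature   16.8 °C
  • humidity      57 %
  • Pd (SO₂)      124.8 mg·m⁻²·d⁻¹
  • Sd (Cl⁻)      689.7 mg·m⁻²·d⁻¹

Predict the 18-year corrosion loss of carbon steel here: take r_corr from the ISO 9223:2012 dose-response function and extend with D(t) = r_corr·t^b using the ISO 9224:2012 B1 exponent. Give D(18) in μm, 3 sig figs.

carbon steel: T>10 °C ⇒ hinge -0.054·(16.8−10) = -0.3672
  SO₂ term: 1.77·124.8^0.52·exp(0.02·57-0.3672) = 47.17
  Cl⁻ term: 0.102·689.7^0.62·exp(0.033·57+0.04·16.8) = 75.39
  r_corr = 47.17 + 75.39 = 122.6 μm/a
Long-term exponent b (ISO 9224 Table 2, B1) = 0.523
  D(18) = 122.6 × 18^0.523 = 122.6 × 4.534 = 555.7 μm

D(18) = 556 μm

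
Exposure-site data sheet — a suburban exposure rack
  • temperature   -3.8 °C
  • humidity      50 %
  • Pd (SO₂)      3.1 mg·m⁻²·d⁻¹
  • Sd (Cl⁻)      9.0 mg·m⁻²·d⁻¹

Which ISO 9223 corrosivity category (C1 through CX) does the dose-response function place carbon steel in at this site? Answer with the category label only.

C2

carbon steel: T≤10 °C ⇒ hinge +0.150·(-3.8−10) = -2.0700
  sulphur-dioxide contribution → 1.093 μm/a
  chloride contribution → 1.782 μm/a
  total first-year rate 2.875 μm/a
2.87 μm/a falls in (1.3, 25] for carbon steel → category C2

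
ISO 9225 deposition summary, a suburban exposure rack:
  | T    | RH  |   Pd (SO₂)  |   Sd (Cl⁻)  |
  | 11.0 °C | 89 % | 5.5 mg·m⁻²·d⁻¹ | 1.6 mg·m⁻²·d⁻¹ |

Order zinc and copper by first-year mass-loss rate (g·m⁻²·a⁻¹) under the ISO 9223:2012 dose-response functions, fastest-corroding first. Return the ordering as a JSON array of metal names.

["copper", "zinc"]

zinc: T>10 °C ⇒ hinge -0.071·(11.0−10) = -0.0710
  SO₂ term: 0.0129·5.5^0.44·exp(0.046·89-0.0710) = 1.526
  Sd branch = 0.0175·Sd^0.57·e^(0.008·RH+0.085·T) = 0.1188 μm/a
  r_corr = 1.526 + 0.1188 = 1.645 μm/a
  mass loss = 1.645 μm/a × 7.14 g/cm³ = 11.74 g·m⁻²·a⁻¹
copper: T>10 °C ⇒ hinge -0.080·(11.0−10) = -0.0800
  SO₂ term: 0.0053·5.5^0.26·exp(0.059·89-0.0800) = 1.454
  Cl⁻ term: 0.01025·1.6^0.27·exp(0.036·89+0.049·11.0) = 0.4914
  sum: 1.454 + 0.4914 → r_corr = 1.945 μm/a
  mass loss = 1.945 μm/a × 8.96 g/cm³ = 17.43 g·m⁻²·a⁻¹
Ordering by g·m⁻²·a⁻¹: copper (17.4) > zinc (11.7)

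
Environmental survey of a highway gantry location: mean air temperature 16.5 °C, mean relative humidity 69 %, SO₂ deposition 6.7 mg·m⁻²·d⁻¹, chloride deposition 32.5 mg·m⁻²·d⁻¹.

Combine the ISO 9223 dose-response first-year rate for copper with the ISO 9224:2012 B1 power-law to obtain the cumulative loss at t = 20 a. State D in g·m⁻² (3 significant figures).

copper: f(T) = -0.080·(T−10) [T>10 °C] = -0.5200
  SO₂ term: 0.0053·6.7^0.26·exp(0.059·69-0.5200) = 0.3029
  Cl⁻ term: 0.01025·32.5^0.27·exp(0.036·69+0.049·16.5) = 0.7061
  r_corr = 0.3029 + 0.7061 = 1.009 μm/a
Power-law: D(20) = r_corr · 20^0.667
  D(20) = 1.009 × 20^0.667 = 1.009 × 7.375 = 7.441 μm
  Mass loss = 7.441 μm × 8.96 g/cm³ = 66.67 g·m⁻²

D(20) = 66.7 g·m⁻²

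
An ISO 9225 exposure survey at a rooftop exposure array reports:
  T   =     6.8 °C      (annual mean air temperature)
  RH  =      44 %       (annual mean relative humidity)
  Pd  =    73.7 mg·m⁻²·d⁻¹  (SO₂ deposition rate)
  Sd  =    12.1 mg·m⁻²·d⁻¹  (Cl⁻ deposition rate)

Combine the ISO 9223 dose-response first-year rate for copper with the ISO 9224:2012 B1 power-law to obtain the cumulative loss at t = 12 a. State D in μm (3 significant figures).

D(12) = 1.48 μm

copper: f(T) = +0.126·(T−10) [T≤10 °C] = -0.4032
  sulphur-dioxide contribution → 0.1453 μm/a
  chloride contribution → 0.1367 μm/a
  ⇒ r_corr(copper) = 0.2819 μm/a
ISO 9224: D(t) = r_corr · t^b with b = 0.667 (copper, B1)
  D(12) = 0.2819 × 12^0.667 = 0.2819 × 5.246 = 1.479 μm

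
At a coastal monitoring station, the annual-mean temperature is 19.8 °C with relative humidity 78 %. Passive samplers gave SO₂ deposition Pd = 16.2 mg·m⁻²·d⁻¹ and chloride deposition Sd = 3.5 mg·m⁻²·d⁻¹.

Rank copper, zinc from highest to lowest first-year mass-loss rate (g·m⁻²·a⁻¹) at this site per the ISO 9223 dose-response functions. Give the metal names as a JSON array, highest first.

copper: f(T) = -0.080·(T−10) [T>10 °C] = -0.7840
  SO₂ term: 0.0053·16.2^0.26·exp(0.059·78-0.7840) = 0.4976
  Sd branch = 0.01025·Sd^0.27·e^(0.036·RH+0.049·T) = 0.6287 μm/a
  r_corr = 0.4976 + 0.6287 = 1.126 μm/a
  mass loss = 1.126 μm/a × 8.96 g/cm³ = 10.09 g·m⁻²·a⁻¹
zinc: temperature factor f = -0.071·(9.8) = -0.6958
  Pd branch = 0.0129·Pd^0.44·e^(0.046·RH+f) = 0.7922 μm/a
  Cl⁻ term: 0.0175·3.5^0.57·exp(0.008·78+0.085·19.8) = 0.359
  sum: 0.7922 + 0.359 → r_corr = 1.151 μm/a
  mass loss = 1.151 μm/a × 7.14 g/cm³ = 8.22 g·m⁻²·a⁻¹
Ordering by g·m⁻²·a⁻¹: copper (10.1) > zinc (8.22)

["copper", "zinc"]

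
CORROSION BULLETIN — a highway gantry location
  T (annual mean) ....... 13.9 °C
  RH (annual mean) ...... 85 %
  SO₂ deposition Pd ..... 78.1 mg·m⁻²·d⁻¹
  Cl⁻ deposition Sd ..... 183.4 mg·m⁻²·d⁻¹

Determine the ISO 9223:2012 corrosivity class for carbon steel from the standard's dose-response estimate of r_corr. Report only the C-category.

C5

carbon steel: f(T) = -0.054·(T−10) [T>10 °C] = -0.2106
  Pd branch = 1.77·Pd^0.52·e^(0.02·RH+f) = 75.68 μm/a
  Sd branch = 0.102·Sd^0.62·e^(0.033·RH+0.04·T) = 74.4 μm/a
  r_corr = 75.68 + 74.4 = 150.1 μm/a
150 μm/a falls in (80, 200] for carbon steel → category C5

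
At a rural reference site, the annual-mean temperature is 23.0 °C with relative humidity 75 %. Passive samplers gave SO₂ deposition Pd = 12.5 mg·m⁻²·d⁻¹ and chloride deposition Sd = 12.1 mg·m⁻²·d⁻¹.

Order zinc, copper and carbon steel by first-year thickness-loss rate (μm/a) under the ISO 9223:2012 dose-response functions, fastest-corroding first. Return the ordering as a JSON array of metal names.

["carbon steel", "zinc", "copper"]

zinc: T>10 °C ⇒ hinge -0.071·(23.0−10) = -0.9230
  SO₂ term: 0.0129·12.5^0.44·exp(0.046·75-0.9230) = 0.4906
  Cl⁻ term: 0.0175·12.1^0.57·exp(0.008·75+0.085·23.0) = 0.9329
  sum: 0.4906 + 0.9329 → r_corr = 1.423 μm/a
copper: temperature factor f = -0.080·(13.0) = -1.0400
  Pd branch = 0.0053·Pd^0.26·e^(0.059·RH+f) = 0.3017 μm/a
  Cl⁻ term: 0.01025·12.1^0.27·exp(0.036·75+0.049·23.0) = 0.9228
  r_corr = 0.3017 + 0.9228 = 1.225 μm/a
carbon steel: temperature factor f = -0.054·(13.0) = -0.7020
  SO₂ term: 1.77·12.5^0.52·exp(0.02·75-0.7020) = 14.62
  Cl⁻ term: 0.102·12.1^0.62·exp(0.033·75+0.04·23.0) = 14.27
  r_corr = 14.62 + 14.27 = 28.89 μm/a
Ordering by μm/a: carbon steel (28.9) > zinc (1.42) > copper (1.22)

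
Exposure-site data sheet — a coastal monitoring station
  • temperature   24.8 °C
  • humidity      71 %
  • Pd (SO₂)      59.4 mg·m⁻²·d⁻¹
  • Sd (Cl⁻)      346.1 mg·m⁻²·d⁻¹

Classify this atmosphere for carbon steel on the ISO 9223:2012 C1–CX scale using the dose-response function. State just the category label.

carbon steel: T>10 °C ⇒ hinge -0.054·(24.8−10) = -0.7992
  SO₂ term: 1.77·59.4^0.52·exp(0.02·71-0.7992) = 27.54
  Cl⁻ term: 0.102·346.1^0.62·exp(0.033·71+0.04·24.8) = 107.5
  sum: 27.54 + 107.5 → r_corr = 135 μm/a
ISO 9223 Table 2 (carbon steel): 80 < 135 ≤ 200 μm/a ⇒ C5

C5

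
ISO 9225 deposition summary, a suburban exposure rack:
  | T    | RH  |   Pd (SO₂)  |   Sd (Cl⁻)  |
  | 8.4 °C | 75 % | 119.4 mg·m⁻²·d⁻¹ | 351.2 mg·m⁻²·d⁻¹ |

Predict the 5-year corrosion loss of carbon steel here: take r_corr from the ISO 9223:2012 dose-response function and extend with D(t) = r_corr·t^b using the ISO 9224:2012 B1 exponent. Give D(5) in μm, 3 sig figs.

carbon steel: temperature factor f = +0.150·(-1.6) = -0.2400
  sulphur-dioxide contribution → 75.03 μm/a
  chloride contribution → 64.22 μm/a
  ⇒ r_corr(carbon steel) = 139.2 μm/a
Long-term exponent b (ISO 9224 Table 2, B1) = 0.523
  D(5) = 139.2 × 5^0.523 = 139.2 × 2.32 = 323.1 μm

D(5) = 323 μm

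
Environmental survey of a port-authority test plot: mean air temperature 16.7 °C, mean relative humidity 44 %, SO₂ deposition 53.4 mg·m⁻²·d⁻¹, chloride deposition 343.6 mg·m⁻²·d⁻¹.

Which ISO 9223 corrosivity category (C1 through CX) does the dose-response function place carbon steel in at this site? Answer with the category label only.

carbon steel: T>10 °C ⇒ hinge -0.054·(16.7−10) = -0.3618
  Pd branch = 1.77·Pd^0.52·e^(0.02·RH+f) = 23.52 μm/a
  Cl⁻ term: 0.102·343.6^0.62·exp(0.033·44+0.04·16.7) = 31.74
  sum: 23.52 + 31.74 → r_corr = 55.26 μm/a
ISO 9223 Table 2 (carbon steel): 50 < 55.3 ≤ 80 μm/a ⇒ C4

C4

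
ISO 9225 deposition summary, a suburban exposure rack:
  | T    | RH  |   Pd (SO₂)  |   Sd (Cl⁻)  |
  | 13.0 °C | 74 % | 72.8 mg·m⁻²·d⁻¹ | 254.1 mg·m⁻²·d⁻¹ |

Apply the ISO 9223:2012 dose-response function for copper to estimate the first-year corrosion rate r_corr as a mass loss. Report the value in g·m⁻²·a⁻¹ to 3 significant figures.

copper: f(T) = -0.080·(T−10) [T>10 °C] = -0.2400
  Pd branch = 0.0053·Pd^0.26·e^(0.059·RH+f) = 1.001 μm/a
  Cl⁻ term: 0.01025·254.1^0.27·exp(0.036·74+0.049·13.0) = 1.241
  r_corr = 1.001 + 1.241 = 2.241 μm/a
Convert to mass loss: 2.241 μm/a × 8.96 g/cm³ = 20.08 g·m⁻²·a⁻¹

r_corr = 20.1 g·m⁻²·a⁻¹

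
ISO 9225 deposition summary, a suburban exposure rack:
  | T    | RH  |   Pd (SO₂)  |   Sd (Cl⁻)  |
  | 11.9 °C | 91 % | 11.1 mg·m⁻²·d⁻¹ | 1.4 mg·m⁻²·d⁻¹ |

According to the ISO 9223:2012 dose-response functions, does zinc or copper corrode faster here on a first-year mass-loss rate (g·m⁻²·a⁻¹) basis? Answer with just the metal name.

copper

zinc: temperature factor f = -0.071·(1.9) = -0.1349
  SO₂ term: 0.0129·11.1^0.44·exp(0.046·91-0.1349) = 2.137
  Cl⁻ term: 0.0175·1.4^0.57·exp(0.008·91+0.085·11.9) = 0.1207
  sum: 2.137 + 0.1207 → r_corr = 2.258 μm/a
  mass loss = 2.258 μm/a × 7.14 g/cm³ = 16.12 g·m⁻²·a⁻¹
copper: f(T) = -0.080·(T−10) [T>10 °C] = -0.1520
  Pd branch = 0.0053·Pd^0.26·e^(0.059·RH+f) = 1.827 μm/a
  Sd branch = 0.01025·Sd^0.27·e^(0.036·RH+0.049·T) = 0.5323 μm/a
  sum: 1.827 + 0.5323 → r_corr = 2.359 μm/a
  mass loss = 2.359 μm/a × 8.96 g/cm³ = 21.14 g·m⁻²·a⁻¹
Ordering by g·m⁻²·a⁻¹: copper (21.1) > zinc (16.1)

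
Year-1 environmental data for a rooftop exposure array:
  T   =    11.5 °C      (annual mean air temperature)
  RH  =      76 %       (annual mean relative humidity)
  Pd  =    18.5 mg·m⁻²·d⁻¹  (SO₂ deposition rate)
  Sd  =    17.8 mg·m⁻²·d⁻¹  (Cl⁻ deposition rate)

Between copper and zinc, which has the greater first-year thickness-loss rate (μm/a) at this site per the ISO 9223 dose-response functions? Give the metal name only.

zinc

copper: temperature factor f = -0.080·(1.5) = -0.1200
  SO₂ term: 0.0053·18.5^0.26·exp(0.059·76-0.1200) = 0.8892
  Sd branch = 0.01025·Sd^0.27·e^(0.036·RH+0.049·T) = 0.6044 μm/a
  r_corr = 0.8892 + 0.6044 = 1.494 μm/a
zinc: f(T) = -0.071·(T−10) [T>10 °C] = -0.1065
  Pd branch = 0.0129·Pd^0.44·e^(0.046·RH+f) = 1.381 μm/a
  Cl⁻ term: 0.0175·17.8^0.57·exp(0.008·76+0.085·11.5) = 0.4409
  sum: 1.381 + 0.4409 → r_corr = 1.822 μm/a
Ordering by μm/a: zinc (1.82) > copper (1.49)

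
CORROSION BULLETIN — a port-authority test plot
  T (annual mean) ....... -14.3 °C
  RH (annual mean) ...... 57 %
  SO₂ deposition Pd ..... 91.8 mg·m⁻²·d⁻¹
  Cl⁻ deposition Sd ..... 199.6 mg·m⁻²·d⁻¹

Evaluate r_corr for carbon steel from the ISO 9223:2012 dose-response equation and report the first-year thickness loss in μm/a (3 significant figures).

carbon steel: temperature factor f = +0.150·(-24.3) = -3.6450
  sulphur-dioxide contribution → 1.516 μm/a
  chloride contribution → 10.07 μm/a
  total first-year rate 11.59 μm/a

r_corr = 11.6 μm/a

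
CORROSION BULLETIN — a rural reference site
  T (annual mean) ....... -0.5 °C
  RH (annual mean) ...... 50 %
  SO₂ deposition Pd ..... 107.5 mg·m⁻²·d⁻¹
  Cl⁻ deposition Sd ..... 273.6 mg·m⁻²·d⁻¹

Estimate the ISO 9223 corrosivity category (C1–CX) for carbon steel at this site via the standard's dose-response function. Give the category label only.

carbon steel: T≤10 °C ⇒ hinge +0.150·(-0.5−10) = -1.5750
  sulphur-dioxide contribution → 11.34 μm/a
  chloride contribution → 16.89 μm/a
  ⇒ r_corr(carbon steel) = 28.22 μm/a
Category bounds: 25…50 μm/a bracket r_corr ⇒ C3

C3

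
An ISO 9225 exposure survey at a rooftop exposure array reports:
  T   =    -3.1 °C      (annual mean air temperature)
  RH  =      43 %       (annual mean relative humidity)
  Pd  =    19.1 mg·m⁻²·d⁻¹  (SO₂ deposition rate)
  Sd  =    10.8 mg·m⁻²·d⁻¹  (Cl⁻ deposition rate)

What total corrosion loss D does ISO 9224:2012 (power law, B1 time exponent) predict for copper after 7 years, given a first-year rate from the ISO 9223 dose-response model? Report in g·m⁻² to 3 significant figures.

copper: T≤10 °C ⇒ hinge +0.126·(-3.1−10) = -1.6506
  Pd branch = 0.0053·Pd^0.26·e^(0.059·RH+f) = 0.02769 μm/a
  Sd branch = 0.01025·Sd^0.27·e^(0.036·RH+0.049·T) = 0.07872 μm/a
  sum: 0.02769 + 0.07872 → r_corr = 0.1064 μm/a
Long-term exponent b (ISO 9224 Table 2, B1) = 0.667
  D(7) = 0.1064 × 7^0.667 = 0.1064 × 3.662 = 0.3896 μm
  Mass loss = 0.3896 μm × 8.96 g/cm³ = 3.491 g·m⁻²

D(7) = 3.49 g·m⁻²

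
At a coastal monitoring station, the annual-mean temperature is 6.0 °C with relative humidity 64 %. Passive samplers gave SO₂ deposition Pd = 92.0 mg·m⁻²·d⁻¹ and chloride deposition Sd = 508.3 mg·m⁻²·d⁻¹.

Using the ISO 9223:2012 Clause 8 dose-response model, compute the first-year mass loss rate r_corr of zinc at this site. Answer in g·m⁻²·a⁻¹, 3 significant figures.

r_corr = 23.1 g·m⁻²·a⁻¹

zinc: T≤10 °C ⇒ hinge +0.038·(6.0−10) = -0.1520
  Pd branch = 0.0129·Pd^0.44·e^(0.046·RH+f) = 1.539 μm/a
  Cl⁻ term: 0.0175·508.3^0.57·exp(0.008·64+0.085·6.0) = 1.696
  sum: 1.539 + 1.696 → r_corr = 3.235 μm/a
Convert to mass loss: 3.235 μm/a × 7.14 g/cm³ = 23.1 g·m⁻²·a⁻¹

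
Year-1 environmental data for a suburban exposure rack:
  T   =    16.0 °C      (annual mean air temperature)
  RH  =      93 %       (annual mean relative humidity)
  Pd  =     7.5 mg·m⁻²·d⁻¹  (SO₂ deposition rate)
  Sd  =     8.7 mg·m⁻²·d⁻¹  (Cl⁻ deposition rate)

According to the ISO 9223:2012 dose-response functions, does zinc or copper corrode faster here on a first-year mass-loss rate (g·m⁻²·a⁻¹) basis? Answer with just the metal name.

copper

zinc: f(T) = -0.071·(T−10) [T>10 °C] = -0.4260
  SO₂ term: 0.0129·7.5^0.44·exp(0.046·93-0.4260) = 1.474
  Sd branch = 0.0175·Sd^0.57·e^(0.008·RH+0.085·T) = 0.4924 μm/a
  r_corr = 1.474 + 0.4924 = 1.966 μm/a
  mass loss = 1.966 μm/a × 7.14 g/cm³ = 14.04 g·m⁻²·a⁻¹
copper: f(T) = -0.080·(T−10) [T>10 °C] = -0.4800
  SO₂ term: 0.0053·7.5^0.26·exp(0.059·93-0.4800) = 1.338
  Sd branch = 0.01025·Sd^0.27·e^(0.036·RH+0.049·T) = 1.145 μm/a
  r_corr = 1.338 + 1.145 = 2.483 μm/a
  mass loss = 2.483 μm/a × 8.96 g/cm³ = 22.25 g·m⁻²·a⁻¹
Ordering by g·m⁻²·a⁻¹: copper (22.2) > zinc (14)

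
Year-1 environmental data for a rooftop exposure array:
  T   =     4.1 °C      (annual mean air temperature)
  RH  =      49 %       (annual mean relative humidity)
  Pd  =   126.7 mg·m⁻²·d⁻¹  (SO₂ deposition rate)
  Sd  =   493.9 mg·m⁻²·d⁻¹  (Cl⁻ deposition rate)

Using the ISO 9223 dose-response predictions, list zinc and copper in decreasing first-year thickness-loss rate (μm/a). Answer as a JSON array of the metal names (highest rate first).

zinc: temperature factor f = +0.038·(-5.9) = -0.2242
  Pd branch = 0.0129·Pd^0.44·e^(0.046·RH+f) = 0.8267 μm/a
  Sd branch = 0.0175·Sd^0.57·e^(0.008·RH+0.085·T) = 1.259 μm/a
  r_corr = 0.8267 + 1.259 = 2.086 μm/a
copper: T≤10 °C ⇒ hinge +0.126·(4.1−10) = -0.7434
  Pd branch = 0.0053·Pd^0.26·e^(0.059·RH+f) = 0.1598 μm/a
  Sd branch = 0.01025·Sd^0.27·e^(0.036·RH+0.049·T) = 0.3903 μm/a
  r_corr = 0.1598 + 0.3903 = 0.5501 μm/a
Ordering by μm/a: zinc (2.09) > copper (0.55)

["zinc", "copper"]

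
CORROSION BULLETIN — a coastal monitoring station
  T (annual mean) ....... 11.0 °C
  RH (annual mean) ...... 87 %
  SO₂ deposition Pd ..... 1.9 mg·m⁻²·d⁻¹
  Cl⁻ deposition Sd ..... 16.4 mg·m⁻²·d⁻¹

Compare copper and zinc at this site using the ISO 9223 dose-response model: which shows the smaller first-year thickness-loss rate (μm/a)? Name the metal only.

copper: temperature factor f = -0.080·(1.0) = -0.0800
  SO₂ term: 0.0053·1.9^0.26·exp(0.059·87-0.0800) = 0.98
  Sd branch = 0.01025·Sd^0.27·e^(0.036·RH+0.049·T) = 0.8571 μm/a
  r_corr = 0.98 + 0.8571 = 1.837 μm/a
zinc: f(T) = -0.071·(T−10) [T>10 °C] = -0.0710
  SO₂ term: 0.0129·1.9^0.44·exp(0.046·87-0.0710) = 0.8719
  Sd branch = 0.0175·Sd^0.57·e^(0.008·RH+0.085·T) = 0.4404 μm/a
  r_corr = 0.8719 + 0.4404 = 1.312 μm/a
Ordering by μm/a: copper (1.84) > zinc (1.31)

zinc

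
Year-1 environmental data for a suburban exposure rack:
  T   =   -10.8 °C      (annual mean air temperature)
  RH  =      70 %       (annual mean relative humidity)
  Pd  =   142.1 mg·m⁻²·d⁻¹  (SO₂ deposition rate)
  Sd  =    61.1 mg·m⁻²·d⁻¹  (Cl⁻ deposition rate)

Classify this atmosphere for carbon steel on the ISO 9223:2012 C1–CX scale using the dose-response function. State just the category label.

C2

carbon steel: temperature factor f = +0.150·(-20.8) = -3.1200
  SO₂ term: 1.77·142.1^0.52·exp(0.02·70-3.1200) = 4.172
  Cl⁻ term: 0.102·61.1^0.62·exp(0.033·70+0.04·-10.8) = 8.542
  sum: 4.172 + 8.542 → r_corr = 12.71 μm/a
Category bounds: 1.3…25 μm/a bracket r_corr ⇒ C2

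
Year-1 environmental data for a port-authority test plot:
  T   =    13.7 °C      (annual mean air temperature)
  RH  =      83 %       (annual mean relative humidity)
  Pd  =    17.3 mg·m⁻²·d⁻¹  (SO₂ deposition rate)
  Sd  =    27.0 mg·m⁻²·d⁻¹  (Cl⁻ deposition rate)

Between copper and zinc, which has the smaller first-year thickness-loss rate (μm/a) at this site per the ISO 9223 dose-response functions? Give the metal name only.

copper

copper: f(T) = -0.080·(T−10) [T>10 °C] = -0.2960
  SO₂ term: 0.0053·17.3^0.26·exp(0.059·83-0.2960) = 1.108
  Cl⁻ term: 0.01025·27.0^0.27·exp(0.036·83+0.049·13.7) = 0.9692
  sum: 1.108 + 0.9692 → r_corr = 2.077 μm/a
zinc: T>10 °C ⇒ hinge -0.071·(13.7−10) = -0.2627
  SO₂ term: 0.0129·17.3^0.44·exp(0.046·83-0.2627) = 1.583
  Cl⁻ term: 0.0175·27.0^0.57·exp(0.008·83+0.085·13.7) = 0.7129
  r_corr = 1.583 + 0.7129 = 2.296 μm/a
Ordering by μm/a: zinc (2.3) > copper (2.08)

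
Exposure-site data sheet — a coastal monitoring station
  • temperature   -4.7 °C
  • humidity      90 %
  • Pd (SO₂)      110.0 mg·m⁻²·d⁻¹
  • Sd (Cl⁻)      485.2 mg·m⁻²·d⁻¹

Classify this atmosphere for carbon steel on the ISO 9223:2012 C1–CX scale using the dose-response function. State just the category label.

C5

carbon steel: f(T) = +0.150·(T−10) [T≤10 °C] = -2.2050
  SO₂ term: 1.77·110.0^0.52·exp(0.02·90-2.2050) = 13.6
  Sd branch = 0.102·Sd^0.62·e^(0.033·RH+0.04·T) = 76.22 μm/a
  r_corr = 13.6 + 76.22 = 89.82 μm/a
89.8 μm/a falls in (80, 200] for carbon steel → category C5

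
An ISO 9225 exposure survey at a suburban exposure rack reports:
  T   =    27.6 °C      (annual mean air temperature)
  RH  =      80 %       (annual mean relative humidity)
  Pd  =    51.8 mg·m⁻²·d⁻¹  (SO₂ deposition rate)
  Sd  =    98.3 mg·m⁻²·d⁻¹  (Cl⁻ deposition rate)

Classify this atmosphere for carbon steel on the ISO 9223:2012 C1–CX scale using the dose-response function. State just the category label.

carbon steel: T>10 °C ⇒ hinge -0.054·(27.6−10) = -0.9504
  SO₂ term: 1.77·51.8^0.52·exp(0.02·80-0.9504) = 26.4
  Sd branch = 0.102·Sd^0.62·e^(0.033·RH+0.04·T) = 74.13 μm/a
  sum: 26.4 + 74.13 → r_corr = 100.5 μm/a
101 μm/a falls in (80, 200] for carbon steel → category C5

C5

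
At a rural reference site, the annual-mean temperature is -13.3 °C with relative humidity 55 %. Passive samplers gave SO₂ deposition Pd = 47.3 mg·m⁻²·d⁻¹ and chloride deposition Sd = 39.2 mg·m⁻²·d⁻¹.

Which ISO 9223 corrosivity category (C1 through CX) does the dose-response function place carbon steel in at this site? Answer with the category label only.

C2

carbon steel: temperature factor f = +0.150·(-23.3) = -3.4950
  Pd branch = 1.77·Pd^0.52·e^(0.02·RH+f) = 1.199 μm/a
  Cl⁻ term: 0.102·39.2^0.62·exp(0.033·55+0.04·-13.3) = 3.578
  r_corr = 1.199 + 3.578 = 4.777 μm/a
Category bounds: 1.3…25 μm/a bracket r_corr ⇒ C2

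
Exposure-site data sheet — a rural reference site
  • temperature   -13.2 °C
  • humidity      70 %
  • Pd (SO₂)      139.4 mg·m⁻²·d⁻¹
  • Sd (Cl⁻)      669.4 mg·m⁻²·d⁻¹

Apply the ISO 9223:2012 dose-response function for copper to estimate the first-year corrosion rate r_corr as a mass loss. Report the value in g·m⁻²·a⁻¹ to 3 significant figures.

copper: temperature factor f = +0.126·(-23.2) = -2.9232
  SO₂ term: 0.0053·139.4^0.26·exp(0.059·70-2.9232) = 0.06396
  Cl⁻ term: 0.01025·669.4^0.27·exp(0.036·70+0.049·-13.2) = 0.3865
  sum: 0.06396 + 0.3865 → r_corr = 0.4505 μm/a
Convert to mass loss: 0.4505 μm/a × 8.96 g/cm³ = 4.036 g·m⁻²·a⁻¹

r_corr = 4.04 g·m⁻²·a⁻¹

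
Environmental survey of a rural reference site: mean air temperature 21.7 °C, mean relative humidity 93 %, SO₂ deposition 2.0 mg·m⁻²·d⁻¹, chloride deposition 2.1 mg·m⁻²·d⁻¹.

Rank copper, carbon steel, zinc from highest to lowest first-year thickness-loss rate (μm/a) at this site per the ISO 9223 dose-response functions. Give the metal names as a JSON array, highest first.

["carbon steel", "copper", "zinc"]

copper: f(T) = -0.080·(T−10) [T>10 °C] = -0.9360
  Pd branch = 0.0053·Pd^0.26·e^(0.059·RH+f) = 0.6012 μm/a
  Sd branch = 0.01025·Sd^0.27·e^(0.036·RH+0.049·T) = 1.032 μm/a
  sum: 0.6012 + 1.032 → r_corr = 1.633 μm/a
carbon steel: f(T) = -0.054·(T−10) [T>10 °C] = -0.6318
  Pd branch = 1.77·Pd^0.52·e^(0.02·RH+f) = 8.668 μm/a
  Sd branch = 0.102·Sd^0.62·e^(0.033·RH+0.04·T) = 8.283 μm/a
  sum: 8.668 + 8.283 → r_corr = 16.95 μm/a
zinc: temperature factor f = -0.071·(11.7) = -0.8307
  SO₂ term: 0.0129·2.0^0.44·exp(0.046·93-0.8307) = 0.5498
  Sd branch = 0.0175·Sd^0.57·e^(0.008·RH+0.085·T) = 0.3555 μm/a
  sum: 0.5498 + 0.3555 → r_corr = 0.9053 μm/a
Ordering by μm/a: carbon steel (17) > copper (1.63) > zinc (0.905)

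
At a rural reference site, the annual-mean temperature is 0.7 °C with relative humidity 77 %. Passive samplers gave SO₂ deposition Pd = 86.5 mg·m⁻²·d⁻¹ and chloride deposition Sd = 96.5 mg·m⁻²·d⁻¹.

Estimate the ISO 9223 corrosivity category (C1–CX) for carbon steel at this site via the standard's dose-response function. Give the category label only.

C3

carbon steel: T≤10 °C ⇒ hinge +0.150·(0.7−10) = -1.3950
  sulphur-dioxide contribution → 20.81 μm/a
  chloride contribution → 22.63 μm/a
  total first-year rate 43.44 μm/a
Category bounds: 25…50 μm/a bracket r_corr ⇒ C3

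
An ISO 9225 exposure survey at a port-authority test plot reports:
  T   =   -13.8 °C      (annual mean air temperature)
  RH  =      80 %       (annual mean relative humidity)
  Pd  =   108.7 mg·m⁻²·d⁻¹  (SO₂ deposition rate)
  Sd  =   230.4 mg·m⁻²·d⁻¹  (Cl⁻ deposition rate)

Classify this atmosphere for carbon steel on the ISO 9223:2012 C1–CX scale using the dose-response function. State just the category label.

carbon steel: f(T) = +0.150·(T−10) [T≤10 °C] = -3.5700
  Pd branch = 1.77·Pd^0.52·e^(0.02·RH+f) = 2.827 μm/a
  Sd branch = 0.102·Sd^0.62·e^(0.033·RH+0.04·T) = 24 μm/a
  r_corr = 2.827 + 24 = 26.82 μm/a
ISO 9223 Table 2 (carbon steel): 25 < 26.8 ≤ 50 μm/a ⇒ C3

C3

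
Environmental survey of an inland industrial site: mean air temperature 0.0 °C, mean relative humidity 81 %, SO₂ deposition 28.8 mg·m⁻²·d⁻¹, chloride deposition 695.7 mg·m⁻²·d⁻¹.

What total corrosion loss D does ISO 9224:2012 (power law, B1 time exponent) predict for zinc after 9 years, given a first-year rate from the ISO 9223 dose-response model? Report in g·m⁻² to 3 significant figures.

zinc: temperature factor f = +0.038·(-10.0) = -0.3800
  Pd branch = 0.0129·Pd^0.44·e^(0.046·RH+f) = 1.606 μm/a
  Sd branch = 0.0175·Sd^0.57·e^(0.008·RH+0.085·T) = 1.395 μm/a
  sum: 1.606 + 1.395 → r_corr = 3.002 μm/a
ISO 9224: D(t) = r_corr · t^b with b = 0.813 (zinc, B1)
  D(9) = 3.002 × 9^0.813 = 3.002 × 5.968 = 17.91 μm
  Mass loss = 17.91 μm × 7.14 g/cm³ = 127.9 g·m⁻²

D(9) = 128 g·m⁻²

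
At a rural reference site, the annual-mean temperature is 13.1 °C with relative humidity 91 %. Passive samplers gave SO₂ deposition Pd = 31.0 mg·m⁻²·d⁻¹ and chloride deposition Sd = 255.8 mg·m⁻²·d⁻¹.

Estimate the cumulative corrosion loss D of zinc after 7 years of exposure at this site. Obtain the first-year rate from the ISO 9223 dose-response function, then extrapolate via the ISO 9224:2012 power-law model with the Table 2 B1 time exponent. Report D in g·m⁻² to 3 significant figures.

zinc: T>10 °C ⇒ hinge -0.071·(13.1−10) = -0.2201
  Pd branch = 0.0129·Pd^0.44·e^(0.046·RH+f) = 3.084 μm/a
  Cl⁻ term: 0.0175·255.8^0.57·exp(0.008·91+0.085·13.1) = 2.602
  r_corr = 3.084 + 2.602 = 5.686 μm/a
ISO 9224: D(t) = r_corr · t^b with b = 0.813 (zinc, B1)
  D(7) = 5.686 × 7^0.813 = 5.686 × 4.865 = 27.66 μm
  Mass loss = 27.66 μm × 7.14 g/cm³ = 197.5 g·m⁻²

D(7) = 198 g·m⁻²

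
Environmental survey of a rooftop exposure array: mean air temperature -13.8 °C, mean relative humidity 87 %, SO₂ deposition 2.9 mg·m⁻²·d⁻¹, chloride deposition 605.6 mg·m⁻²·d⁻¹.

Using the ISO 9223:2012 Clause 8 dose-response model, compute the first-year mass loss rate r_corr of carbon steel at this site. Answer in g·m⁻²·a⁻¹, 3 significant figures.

carbon steel: temperature factor f = +0.150·(-23.8) = -3.5700
  sulphur-dioxide contribution → 0.4939 μm/a
  chloride contribution → 55.04 μm/a
  total first-year rate 55.53 μm/a
Convert to mass loss: 55.53 μm/a × 7.85 g/cm³ = 435.9 g·m⁻²·a⁻¹

r_corr = 436 g·m⁻²·a⁻¹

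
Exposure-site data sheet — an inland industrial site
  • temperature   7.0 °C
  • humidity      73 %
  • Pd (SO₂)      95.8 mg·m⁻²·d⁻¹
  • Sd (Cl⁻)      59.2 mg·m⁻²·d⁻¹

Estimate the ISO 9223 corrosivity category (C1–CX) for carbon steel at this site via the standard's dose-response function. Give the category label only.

C4

carbon steel: temperature factor f = +0.150·(-3.0) = -0.4500
  sulphur-dioxide contribution → 52.11 μm/a
  chloride contribution → 18.85 μm/a
  total first-year rate 70.96 μm/a
71 μm/a falls in (50, 80] for carbon steel → category C4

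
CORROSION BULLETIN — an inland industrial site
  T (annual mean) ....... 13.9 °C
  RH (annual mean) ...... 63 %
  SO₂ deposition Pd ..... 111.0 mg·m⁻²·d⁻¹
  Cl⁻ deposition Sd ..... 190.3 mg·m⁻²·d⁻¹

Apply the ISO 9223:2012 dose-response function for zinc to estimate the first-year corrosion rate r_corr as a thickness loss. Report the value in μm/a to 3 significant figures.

r_corr = 3.29 μm/a

zinc: T>10 °C ⇒ hinge -0.071·(13.9−10) = -0.2769
  Pd branch = 0.0129·Pd^0.44·e^(0.046·RH+f) = 1.409 μm/a
  Sd branch = 0.0175·Sd^0.57·e^(0.008·RH+0.085·T) = 1.881 μm/a
  sum: 1.409 + 1.881 → r_corr = 3.29 μm/a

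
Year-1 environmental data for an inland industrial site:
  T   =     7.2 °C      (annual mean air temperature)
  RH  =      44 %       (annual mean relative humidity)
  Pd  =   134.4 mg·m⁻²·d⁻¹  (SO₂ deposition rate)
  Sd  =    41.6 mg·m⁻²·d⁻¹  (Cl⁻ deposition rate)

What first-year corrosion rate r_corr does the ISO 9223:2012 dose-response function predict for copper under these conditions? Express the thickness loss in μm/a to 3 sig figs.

r_corr = 0.373 μm/a

copper: temperature factor f = +0.126·(-2.8) = -0.3528
  sulphur-dioxide contribution → 0.1786 μm/a
  chloride contribution → 0.1945 μm/a
  ⇒ r_corr(copper) = 0.3731 μm/a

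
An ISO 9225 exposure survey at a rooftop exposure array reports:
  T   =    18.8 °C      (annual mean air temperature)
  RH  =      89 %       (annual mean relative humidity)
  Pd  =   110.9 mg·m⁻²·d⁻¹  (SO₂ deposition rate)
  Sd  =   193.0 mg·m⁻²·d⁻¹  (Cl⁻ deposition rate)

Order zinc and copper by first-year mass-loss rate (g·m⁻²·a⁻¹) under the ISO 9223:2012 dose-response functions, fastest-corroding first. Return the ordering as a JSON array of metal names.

zinc: temperature factor f = -0.071·(8.8) = -0.6248
  sulphur-dioxide contribution → 3.289 μm/a
  chloride contribution → 3.54 μm/a
  ⇒ r_corr(zinc) = 6.829 μm/a
  mass loss = 6.829 μm/a × 7.14 g/cm³ = 48.76 g·m⁻²·a⁻¹
copper: f(T) = -0.080·(T−10) [T>10 °C] = -0.7040
  sulphur-dioxide contribution → 1.701 μm/a
  chloride contribution → 2.626 μm/a
  ⇒ r_corr(copper) = 4.327 μm/a
  mass loss = 4.327 μm/a × 8.96 g/cm³ = 38.77 g·m⁻²·a⁻¹
Ordering by g·m⁻²·a⁻¹: zinc (48.8) > copper (38.8)

["zinc", "copper"]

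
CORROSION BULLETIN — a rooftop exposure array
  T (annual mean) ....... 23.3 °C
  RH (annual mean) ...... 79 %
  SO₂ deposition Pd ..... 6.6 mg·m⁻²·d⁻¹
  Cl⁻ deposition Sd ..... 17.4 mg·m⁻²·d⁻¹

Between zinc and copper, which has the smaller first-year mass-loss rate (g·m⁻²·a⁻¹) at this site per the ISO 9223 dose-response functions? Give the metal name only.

zinc

zinc: T>10 °C ⇒ hinge -0.071·(23.3−10) = -0.9443
  sulphur-dioxide contribution → 0.4358 μm/a
  chloride contribution → 1.215 μm/a
  ⇒ r_corr(zinc) = 1.651 μm/a
  mass loss = 1.651 μm/a × 7.14 g/cm³ = 11.79 g·m⁻²·a⁻¹
copper: T>10 °C ⇒ hinge -0.080·(23.3−10) = -1.0640
  sulphur-dioxide contribution → 0.3159 μm/a
  chloride contribution → 1.193 μm/a
  total first-year rate 1.509 μm/a
  mass loss = 1.509 μm/a × 8.96 g/cm³ = 13.52 g·m⁻²·a⁻¹
Ordering by g·m⁻²·a⁻¹: copper (13.5) > zinc (11.8)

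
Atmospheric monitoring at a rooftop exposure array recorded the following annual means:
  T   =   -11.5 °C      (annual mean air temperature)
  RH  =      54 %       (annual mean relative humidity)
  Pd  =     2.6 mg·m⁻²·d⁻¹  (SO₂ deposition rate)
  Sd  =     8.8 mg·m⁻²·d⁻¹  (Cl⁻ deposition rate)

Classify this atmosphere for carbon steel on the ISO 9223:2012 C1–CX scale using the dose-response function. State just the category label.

carbon steel: temperature factor f = +0.150·(-21.5) = -3.2250
  SO₂ term: 1.77·2.6^0.52·exp(0.02·54-3.2250) = 0.3406
  Cl⁻ term: 0.102·8.8^0.62·exp(0.033·54+0.04·-11.5) = 1.473
  r_corr = 0.3406 + 1.473 = 1.814 μm/a
Category bounds: 1.3…25 μm/a bracket r_corr ⇒ C2

C2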